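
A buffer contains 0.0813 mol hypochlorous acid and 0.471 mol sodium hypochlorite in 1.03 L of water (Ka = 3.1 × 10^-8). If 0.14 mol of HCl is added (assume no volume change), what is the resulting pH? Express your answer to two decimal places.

After neutralization: n(HOCl) = 0.221 mol, n(OCl-) = 0.331 mol.
pKa = −log(3.1 × 10^-8) = 7.509
pH = pKa + log(n_OCl-/n_HOCl) = 7.509 + log(0.331/0.221) = 7.509 + (+0.175)

pH = 7.68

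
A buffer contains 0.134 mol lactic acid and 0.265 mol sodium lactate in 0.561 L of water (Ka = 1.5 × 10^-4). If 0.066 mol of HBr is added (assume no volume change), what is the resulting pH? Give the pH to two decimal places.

Added H+ converts CH3CH(OH)COO- to CH3CH(OH)COOH: CH3CH(OH)COOH → 0.2 mol, CH3CH(OH)COO- → 0.199 mol.
pKa = −log(1.5 × 10^-4) = 3.824
pH = pKa + log([A⁻]/[HA]) = 3.824 + log(0.199/0.2) = 3.824 -0.002

pH = 3.82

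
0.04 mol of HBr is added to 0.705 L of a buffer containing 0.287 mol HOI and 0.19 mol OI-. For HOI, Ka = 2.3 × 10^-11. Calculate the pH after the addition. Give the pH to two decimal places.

pH = 10.30

After neutralization: n(HOI) = 0.327 mol, n(OI-) = 0.15 mol.
pKa = −log(2.3 × 10^-11) = 10.638
Henderson–Hasselbalch with mole ratio 0.15/0.327: pH = 10.638 + (-0.338)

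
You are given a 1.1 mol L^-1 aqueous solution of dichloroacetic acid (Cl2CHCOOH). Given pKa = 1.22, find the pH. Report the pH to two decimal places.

Cl2CHCOOH ⇌ Cl2CHCOO- + H+
Ka = 10^(−1.22) = 6.03 × 10^-2
Ka = [H+]²/(1.1 − [H+]) = 6.03 × 10^-2
[H+] is not negligible relative to C₀; solve [H+]² + 0.0603·[H+] − 0.0663 = 0.
[H+] = (−Ka + √(Ka² + 4·Ka·C₀))/2 = 2.29 × 10^-1 M
pH = −log[H+] = −log(2.29 × 10^-1) = 0.64

pH = 0.64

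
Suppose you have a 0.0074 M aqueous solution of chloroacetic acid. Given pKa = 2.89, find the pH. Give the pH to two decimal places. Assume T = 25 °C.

pH = 2.60

ClCH2COOH ⇌ ClCH2COO- + H+
Ka = 10^(−2.89) = 1.29 × 10^-3
Let x = [H+] at equilibrium. Ka = x²/(0.0074 − x).
The 5% rule fails; solving x² + Ka·x − Ka·C₀ = 0 exactly:
x = [−0.00129 + √(0.00129² + 3.82e-05)]/2 = 2.51 × 10^-3 M
pH = −log[H+] = −log(2.51 × 10^-3) = 2.60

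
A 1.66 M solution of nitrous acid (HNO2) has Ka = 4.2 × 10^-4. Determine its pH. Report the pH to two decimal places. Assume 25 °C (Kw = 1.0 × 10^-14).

pH = 1.58

HNO2 ⇌ NO2- + H+
Ka = [H+]²/(1.66 − [H+]) = 4.2 × 10^-4
Neglecting [H+] in the denominator: [H+] = √(4.2 × 10^-4 × 1.66) = 2.64 × 10^-2 M
Check: 1.6% ionized — well under 5%, approximation valid.
pH = −log[H+] = −log(2.64 × 10^-2) = 1.58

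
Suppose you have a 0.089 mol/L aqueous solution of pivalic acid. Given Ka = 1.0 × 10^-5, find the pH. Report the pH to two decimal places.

(CH3)3CCOOH ⇌ (CH3)3CCOO- + H+
From the ICE table, Ka = [H+]²/(0.089 − [H+]) = 1.0 × 10^-5.
Neglecting [H+] in the denominator: [H+] = √(1.0 × 10^-5 × 0.089) = 9.43 × 10^-4 M
([H+]/C₀ = 1.1% < 5%, so the approximation holds.)
pH = −log(9.43 × 10^-4) = 3.03

pH = 3.03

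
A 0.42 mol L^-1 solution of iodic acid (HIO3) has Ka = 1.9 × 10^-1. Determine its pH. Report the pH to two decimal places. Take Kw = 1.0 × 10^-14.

pH = 0.69

HIO3 ⇌ IO3- + H+
From the ICE table, Ka = x²/(0.42 − x) = 1.9 × 10^-1.
The 5% rule fails; solving x² + Ka·x − Ka·C₀ = 0 exactly:
x = (−Ka + √(Ka² + 4·Ka·C₀))/2 = 2.03 × 10^-1 M
pH = −log[H+] = −log(2.03 × 10^-1) = 0.69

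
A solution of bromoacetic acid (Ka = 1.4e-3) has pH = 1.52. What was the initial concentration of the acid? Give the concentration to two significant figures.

C₀ = 6.8 × 10^-1 M

[H+] = 10^(-1.52) = 3.02 × 10^-2 M = x
Ka = x²/(C₀ − x) ⇒ C₀ = x + x²/Ka
C₀ = 3.02 × 10^-2 + (3.02 × 10^-2)²/(1.4 × 10^-3) = 6.82 × 10^-1 M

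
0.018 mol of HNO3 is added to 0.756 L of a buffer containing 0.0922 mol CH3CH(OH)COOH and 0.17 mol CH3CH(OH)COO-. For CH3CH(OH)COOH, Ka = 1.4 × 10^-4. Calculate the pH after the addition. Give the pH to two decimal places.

pH = 3.99

Added H+ converts CH3CH(OH)COO- to CH3CH(OH)COOH: CH3CH(OH)COOH → 0.11 mol, CH3CH(OH)COO- → 0.152 mol.
pKa = −log(1.4 × 10^-4) = 3.854
pH = pKa + log(n_CH3CH(OH)COO-/n_CH3CH(OH)COOH) = 3.854 + log(0.152/0.11) = 3.854 + (+0.140)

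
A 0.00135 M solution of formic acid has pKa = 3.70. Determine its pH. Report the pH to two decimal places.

pH = 3.37

HCOOH ⇌ HCOO- + H+
Ka = 10^(−3.70) = 2.00 × 10^-4
From the ICE table, Ka = x²/(0.00135 − x) = 2.00 × 10^-4.
Here C₀/Ka ≈ 6.75, so the small-x approximation fails. Use the quadratic:
x = (−Ka + √(Ka² + 4·Ka·C₀))/2 = 4.29 × 10^-4 M
pH = −log[H+] = −log(4.29 × 10^-4) = 3.37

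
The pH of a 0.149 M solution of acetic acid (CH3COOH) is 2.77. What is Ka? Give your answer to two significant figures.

[H+] = 10^(-2.77) = 1.70 × 10^-3 M
At equilibrium [HA] = 0.149 − 1.70 × 10^-3 = 1.47 × 10^-1 M
Ka = [H+][A-]/[HA] = (1.70 × 10^-3)² / 1.47 × 10^-1 = 2.0 × 10^-5

Ka = 2.0 × 10^-5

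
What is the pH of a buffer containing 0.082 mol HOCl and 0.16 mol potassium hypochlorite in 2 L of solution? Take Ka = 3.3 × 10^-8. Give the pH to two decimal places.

pH = 7.77

pKa = −log(3.3 × 10^-8) = 7.481
Using pH = pKa + log([base]/[acid]) with [base]/[acid] = 0.16/0.082:
pH = 7.481 + (+0.290) = 7.77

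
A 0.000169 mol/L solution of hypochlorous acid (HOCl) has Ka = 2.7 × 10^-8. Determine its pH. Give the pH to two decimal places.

pH = 5.67

HOCl ⇌ OCl- + H+
Let x = [H+] at equilibrium. Ka = x²/(0.000169 − x).
Since Ka ≪ C₀, x ≈ √(Ka·C₀) = 2.14 × 10^-6 M.
Check: 1.3% ionized — well under 5%, approximation valid.
pH = −log(2.14 × 10^-6) = 5.67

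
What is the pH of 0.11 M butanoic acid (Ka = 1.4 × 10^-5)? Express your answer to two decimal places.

pH = 2.91

CH3(CH2)2COOH ⇌ CH3(CH2)2COO- + H+
Ka = [H+]²/(0.11 − [H+]) = 1.4 × 10^-5
Assume [H+] ≪ 0.11: [H+] ≈ √(1.4 × 10^-5 × 0.11) = 1.24 × 10^-3 M
Check: 1.1% ionized — well under 5%, approximation valid.
pH = −log[H+] = −log(1.24 × 10^-3) = 2.91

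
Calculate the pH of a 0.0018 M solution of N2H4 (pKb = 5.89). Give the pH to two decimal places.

N2H4 + H2O ⇌ N2H5+ + OH-
Kb = 10^(−5.89) = 1.29 × 10^-6
Kb = x²/(0.0018 − x) = 1.29 × 10^-6
Since Kb ≪ C₀, x ≈ √(Kb·C₀) = 4.82 × 10^-5 M.
Check: 2.7% ionized — well under 5%, approximation valid.
pOH = −log(4.82 × 10^-5) = 4.32; pH = 14.00 − 4.32 = 9.68

pH = 9.68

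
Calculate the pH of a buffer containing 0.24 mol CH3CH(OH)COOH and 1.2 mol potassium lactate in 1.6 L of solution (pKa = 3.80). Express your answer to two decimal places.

pH = 4.50

pH = pKa + log([A⁻]/[HA]) = 3.80 + log(1.2/0.24)
pH = 3.80 + (+0.699) = 4.50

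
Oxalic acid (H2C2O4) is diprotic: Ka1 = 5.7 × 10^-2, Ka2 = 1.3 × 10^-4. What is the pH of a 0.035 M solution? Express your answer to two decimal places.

Ka1 ≫ Ka2, so treat the first dissociation as the only significant source of H+.
Ka1 = x²/(0.035 − x) = 5.7 × 10^-2
Solving the quadratic: x = (−Ka1 + √(Ka1² + 4·Ka1·C₀))/2 = 2.45 × 10^-2 M
pH = −log(2.45 × 10^-2) = 1.61

pH = 1.61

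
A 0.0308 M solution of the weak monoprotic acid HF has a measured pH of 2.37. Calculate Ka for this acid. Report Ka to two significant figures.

[H+] = 10^(-2.37) = 4.27 × 10^-3 M
At equilibrium [HA] = 0.0308 − 4.27 × 10^-3 = 2.65 × 10^-2 M
Ka = [H+][A-]/[HA] = (4.27 × 10^-3)² / 2.65 × 10^-2 = 6.9 × 10^-4

Ka = 6.9 × 10^-4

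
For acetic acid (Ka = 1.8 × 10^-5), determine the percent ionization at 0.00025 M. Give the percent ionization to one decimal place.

23.5%

CH3COOH ⇌ CH3COO- + H+; let x = [H+] at equilibrium.
Solve x² + 1.8e-05x − 4.5e-09 = 0 → x = 5.87 × 10^-5 M
Fraction ionized = 5.87 × 10^-5 / 0.00025 = 0.2348 → 23.5%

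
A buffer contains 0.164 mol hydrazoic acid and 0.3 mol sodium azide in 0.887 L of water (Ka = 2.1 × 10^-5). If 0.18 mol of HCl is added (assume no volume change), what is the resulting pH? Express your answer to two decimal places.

pH = 4.22

After neutralization: n(HN3) = 0.344 mol, n(N3-) = 0.12 mol.
pKa = −log(2.1 × 10^-5) = 4.678
Henderson–Hasselbalch with mole ratio 0.12/0.344: pH = 4.678 + (-0.457)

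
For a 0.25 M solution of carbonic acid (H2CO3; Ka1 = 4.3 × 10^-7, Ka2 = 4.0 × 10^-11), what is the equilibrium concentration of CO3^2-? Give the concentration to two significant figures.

4.0 × 10^-11 M

First ionization gives [H+] ≈ [HCO3-] = 3.28 × 10^-4 M.
Second step: Ka2 = [H+][CO3^2-]/[HCO3-] ≈ [CO3^2-] (since [H+] ≈ [HCO3-]).
So [CO3^2-] ≈ Ka2.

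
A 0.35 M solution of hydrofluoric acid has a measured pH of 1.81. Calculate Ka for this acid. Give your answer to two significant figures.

Ka = 7.2 × 10^-4

[H+] = 10^(-1.81) = 1.55 × 10^-2 M
At equilibrium [HA] = 0.35 − 1.55 × 10^-2 = 3.34 × 10^-1 M
Ka = [H+][A-]/[HA] = (1.55 × 10^-2)² / 3.34 × 10^-1 = 7.2 × 10^-4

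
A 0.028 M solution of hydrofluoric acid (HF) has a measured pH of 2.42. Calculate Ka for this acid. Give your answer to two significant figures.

Ka = 6.0 × 10^-4

[H+] = 10^(-2.42) = 3.80 × 10^-3 M
At equilibrium [HA] = 0.028 − 3.80 × 10^-3 = 2.42 × 10^-2 M
Ka = [H+][A-]/[HA] = (3.80 × 10^-3)² / 2.42 × 10^-2 = 6.0 × 10^-4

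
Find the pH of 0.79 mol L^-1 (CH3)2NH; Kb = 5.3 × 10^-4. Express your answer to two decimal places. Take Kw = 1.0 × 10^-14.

pH = 12.31

(CH3)2NH + H2O ⇌ (CH3)2NH2+ + OH-
From the ICE table, Kb = x²/(0.79 − x) = 5.3 × 10^-4.
Neglecting x in the denominator: x = √(5.3 × 10^-4 × 0.79) = 2.05 × 10^-2 M
Check: 2.6% ionized — well under 5%, approximation valid.
pOH = 1.69, so pH = 14.00 − pOH = 12.31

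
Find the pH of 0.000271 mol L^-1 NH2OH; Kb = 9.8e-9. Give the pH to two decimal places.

NH2OH + H2O ⇌ NH3OH+ + OH-
Let x = [OH-] at equilibrium. Kb = x²/(0.000271 − x).
Assume x ≪ 0.000271: x ≈ √(9.8 × 10^-9 × 0.000271) = 1.63 × 10^-6 M
(x/C₀ = 0.6% < 5%, so the approximation holds.)
pOH = −log(1.63 × 10^-6) = 5.79; pH = 14.00 − 5.79 = 8.21

pH = 8.21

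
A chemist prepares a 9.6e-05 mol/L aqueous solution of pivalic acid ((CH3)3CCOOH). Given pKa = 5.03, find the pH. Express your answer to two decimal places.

pH = 4.59

(CH3)3CCOOH ⇌ (CH3)3CCOO- + H+
Ka = 10^(−5.03) = 9.33 × 10^-6
Let x = [H+] at equilibrium. Ka = x²/(9.6e-05 − x).
Here C₀/Ka ≈ 10.3, so the small-x approximation fails. Use the quadratic:
x = (−Ka + √(Ka² + 4·Ka·C₀))/2 = 2.56 × 10^-5 M
pH = −log(2.56 × 10^-5) = 4.59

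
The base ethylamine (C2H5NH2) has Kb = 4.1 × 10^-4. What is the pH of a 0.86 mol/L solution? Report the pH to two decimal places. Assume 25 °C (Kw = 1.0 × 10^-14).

pH = 12.27

C2H5NH2 + H2O ⇌ C2H5NH3+ + OH-
From the ICE table, Kb = [OH-]²/(0.86 − [OH-]) = 4.1 × 10^-4.
Assume [OH-] ≪ 0.86: [OH-] ≈ √(4.1 × 10^-4 × 0.86) = 1.88 × 10^-2 M
([OH-]/C₀ = 2.2% < 5%, so the approximation holds.)
pOH = 1.73, so pH = 14.00 − pOH = 12.27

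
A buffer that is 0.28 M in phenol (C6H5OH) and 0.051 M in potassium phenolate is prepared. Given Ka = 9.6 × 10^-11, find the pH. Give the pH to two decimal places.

pH = 9.28

pKa = −log(9.6 × 10^-11) = 10.018
Henderson–Hasselbalch: pH = pKa + log([C6H5O-]/[C6H5OH]) = 10.018 + log(0.051/0.28)
pH = 10.018 + (-0.740) = 9.28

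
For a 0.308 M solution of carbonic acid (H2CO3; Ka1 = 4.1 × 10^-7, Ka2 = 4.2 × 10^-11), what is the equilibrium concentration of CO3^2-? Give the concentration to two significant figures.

4.2 × 10^-11 M

First ionization gives [H+] ≈ [HCO3-] = 3.55 × 10^-4 M.
Second step: Ka2 = [H+][CO3^2-]/[HCO3-] ≈ [CO3^2-] (since [H+] ≈ [HCO3-]).
So [CO3^2-] ≈ Ka2.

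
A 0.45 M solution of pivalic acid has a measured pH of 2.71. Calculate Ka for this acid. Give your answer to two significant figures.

[H+] = 10^(-2.71) = 1.95 × 10^-3 M
At equilibrium [HA] = 0.45 − 1.95 × 10^-3 = 4.48 × 10^-1 M
Ka = [H+][A-]/[HA] = (1.95 × 10^-3)² / 4.48 × 10^-1 = 8.5 × 10^-6

Ka = 8.5 × 10^-6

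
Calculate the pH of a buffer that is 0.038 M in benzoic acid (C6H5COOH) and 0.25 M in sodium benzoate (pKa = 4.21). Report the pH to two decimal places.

pH = 5.03

Using pH = pKa + log([base]/[acid]) with [base]/[acid] = 0.25/0.038:
pH = 4.21 + (+0.818) = 5.03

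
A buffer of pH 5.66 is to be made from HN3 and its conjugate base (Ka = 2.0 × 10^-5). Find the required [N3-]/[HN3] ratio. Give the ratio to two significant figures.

ratio = 9.1

pKa = -log(2.0 × 10^-5) = 4.699
pH = pKa + log(r) ⇒ log(r) = 5.66 − 4.699 = +0.961
r = [N3-]/[HN3] = 10^(+0.961) = 9.14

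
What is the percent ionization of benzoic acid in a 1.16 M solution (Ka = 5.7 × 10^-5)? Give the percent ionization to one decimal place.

0.7%

C6H5COOH ⇌ C6H5COO- + H+; let x = [H+] at equilibrium.
x ≈ √(Ka·C₀) = √(5.7 × 10^-5 × 1.16) = 8.13 × 10^-3 M
Fraction ionized = 8.13 × 10^-3 / 1.16 = 0.0070 → 0.7%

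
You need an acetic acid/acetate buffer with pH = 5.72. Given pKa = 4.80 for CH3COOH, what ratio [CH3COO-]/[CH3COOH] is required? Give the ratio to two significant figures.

pH = pKa + log(r) ⇒ log(r) = 5.72 − 4.80 = +0.92
r = [CH3COO-]/[CH3COOH] = 10^(+0.92) = 8.32

ratio = 8.3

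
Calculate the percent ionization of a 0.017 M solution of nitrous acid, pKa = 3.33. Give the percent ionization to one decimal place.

15.3%

HNO2 ⇌ NO2- + H+; let x = [H+] at equilibrium.
Ka = 10^(−3.33) = 4.68 × 10^-4
Ka = x²/(C₀ − x); solving the quadratic gives x = 2.60 × 10^-3 M.
Fraction ionized = 2.60 × 10^-3 / 0.017 = 0.1529 → 15.3%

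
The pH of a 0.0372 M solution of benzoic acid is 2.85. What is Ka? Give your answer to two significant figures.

[H+] = 10^(-2.85) = 1.41 × 10^-3 M
At equilibrium [HA] = 0.0372 − 1.41 × 10^-3 = 3.58 × 10^-2 M
Ka = [H+][A-]/[HA] = (1.41 × 10^-3)² / 3.58 × 10^-2 = 5.6 × 10^-5

Ka = 5.6 × 10^-5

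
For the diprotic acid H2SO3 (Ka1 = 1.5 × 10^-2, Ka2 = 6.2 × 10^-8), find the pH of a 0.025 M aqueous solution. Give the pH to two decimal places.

pH = 1.88

Since Ka1 ≫ Ka2, the first ionization dominates [H+].
Ka1 = x²/(0.025 − x) = 1.5 × 10^-2
Solving the quadratic: x = (−Ka1 + √(Ka1² + 4·Ka1·C₀))/2 = 1.33 × 10^-2 M
pH = −log(1.33 × 10^-2) = 1.88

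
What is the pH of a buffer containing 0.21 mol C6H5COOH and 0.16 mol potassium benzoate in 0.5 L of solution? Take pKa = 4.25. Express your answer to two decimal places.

pH = 4.13

Using pH = pKa + log([base]/[acid]) with [base]/[acid] = 0.16/0.21:
pH = 4.25 + (-0.118) = 4.13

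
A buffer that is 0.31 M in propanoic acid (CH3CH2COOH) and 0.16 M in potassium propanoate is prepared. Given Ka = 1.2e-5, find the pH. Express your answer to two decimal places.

pKa = −log(1.2 × 10^-5) = 4.921
pH = pKa + log([A⁻]/[HA]) = 4.921 + log(0.16/0.31)
pH = 4.921 + (-0.287) = 4.63

pH = 4.63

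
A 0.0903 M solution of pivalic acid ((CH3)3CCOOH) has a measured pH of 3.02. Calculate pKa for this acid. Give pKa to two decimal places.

[H+] = 10^(-3.02) = 9.55 × 10^-4 M
At equilibrium [HA] = 0.0903 − 9.55 × 10^-4 = 8.93 × 10^-2 M
Ka = [H+][A-]/[HA] = (9.55 × 10^-4)² / 8.93 × 10^-2 = 1.02 × 10^-5
pKa = -log(1.02 × 10^-5) = 4.99

pKa = 4.99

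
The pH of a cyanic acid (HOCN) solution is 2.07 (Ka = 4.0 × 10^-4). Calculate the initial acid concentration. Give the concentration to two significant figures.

[H+] = 10^(-2.07) = 8.51 × 10^-3 M = x
Ka = x²/(C₀ − x) ⇒ C₀ = x + x²/Ka
C₀ = 8.51 × 10^-3 + (8.51 × 10^-3)²/(4.0 × 10^-4) = 1.90 × 10^-1 M

C₀ = 1.9 × 10^-1 M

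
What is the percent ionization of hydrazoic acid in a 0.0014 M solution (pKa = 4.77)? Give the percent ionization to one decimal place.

HN3 ⇌ N3- + H+; let x = [H+] at equilibrium.
Ka = 10^(−4.77) = 1.70 × 10^-5
Solve x² + 1.7e-05x − 2.38e-08 = 0 → x = 1.46 × 10^-4 M
% ionization = x/C₀ × 100% = 1.46 × 10^-4/0.0014 × 100% = 10.4%

10.4%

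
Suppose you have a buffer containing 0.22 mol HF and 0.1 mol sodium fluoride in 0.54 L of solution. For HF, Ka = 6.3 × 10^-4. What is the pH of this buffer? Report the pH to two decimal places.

pKa = −log(6.3 × 10^-4) = 3.201
Using pH = pKa + log([base]/[acid]) with [base]/[acid] = 0.1/0.22:
pH = 3.201 + (-0.342) = 2.86

pH = 2.86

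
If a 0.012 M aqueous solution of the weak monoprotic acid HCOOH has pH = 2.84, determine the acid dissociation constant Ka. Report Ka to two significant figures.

Ka = 2.0 × 10^-4

[H+] = 10^(-2.84) = 1.45 × 10^-3 M
At equilibrium [HA] = 0.012 − 1.45 × 10^-3 = 1.06 × 10^-2 M
Ka = [H+][A-]/[HA] = (1.45 × 10^-3)² / 1.06 × 10^-2 = 2.0 × 10^-4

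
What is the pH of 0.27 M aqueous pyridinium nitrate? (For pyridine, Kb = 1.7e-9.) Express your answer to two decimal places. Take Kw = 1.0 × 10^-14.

pH = 2.90

C5H5NH+ is the conjugate acid of the weak base C5H5N.
Ka = Kw/Kb = 1.0×10^-14 / 1.7 × 10^-9 = 5.88 × 10^-6
Ka = x²/(0.27 − x) = 5.88 × 10^-6
Neglecting x in the denominator: x = √(5.88 × 10^-6 × 0.27) = 1.26 × 10^-3 M
(x/C₀ = 0.47% < 5%, so the approximation holds.)
pH = −log[H+] = −log(1.26 × 10^-3) = 2.90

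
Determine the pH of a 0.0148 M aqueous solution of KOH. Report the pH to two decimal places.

pH = 12.17

KOH is a strong base; [OH-] = 0.0148 M.
pOH = -log(0.0148) = 1.83
pH = 14.00 - 1.83 = 12.17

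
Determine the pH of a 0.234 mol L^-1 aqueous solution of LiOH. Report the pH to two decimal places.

LiOH is a strong base; [OH-] = 0.234 M.
pOH = -log(0.234) = 0.63
pH = 14.00 - 0.63 = 13.37

pH = 13.37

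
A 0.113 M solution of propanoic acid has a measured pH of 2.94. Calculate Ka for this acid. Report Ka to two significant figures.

[H+] = 10^(-2.94) = 1.15 × 10^-3 M
At equilibrium [HA] = 0.113 − 1.15 × 10^-3 = 1.12 × 10^-1 M
Ka = [H+][A-]/[HA] = (1.15 × 10^-3)² / 1.12 × 10^-1 = 1.2 × 10^-5

Ka = 1.2 × 10^-5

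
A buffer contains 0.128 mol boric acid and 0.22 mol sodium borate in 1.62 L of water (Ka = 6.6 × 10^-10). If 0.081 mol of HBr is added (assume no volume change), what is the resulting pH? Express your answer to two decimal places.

pH = 9.00

Added H+ converts B(OH)4- to B(OH)3: B(OH)3 → 0.209 mol, B(OH)4- → 0.139 mol.
pKa = −log(6.6 × 10^-10) = 9.180
pH = pKa + log(n_B(OH)4-/n_B(OH)3) = 9.180 + log(0.139/0.209) = 9.180 + (-0.177)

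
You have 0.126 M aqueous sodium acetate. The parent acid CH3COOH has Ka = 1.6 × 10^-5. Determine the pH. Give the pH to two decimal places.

pH = 8.95

CH3COO- is the conjugate base of the weak acid CH3COOH.
Kb = Kw/Ka = 1.0×10^-14 / 1.6 × 10^-5 = 6.25 × 10^-10
From the ICE table, Kb = x²/(0.126 − x) = 6.25 × 10^-10.
Neglecting x in the denominator: x = √(6.25 × 10^-10 × 0.126) = 8.87 × 10^-6 M
pOH = −log(8.87 × 10^-6) = 5.05; pH = 14.00 − 5.05 = 8.95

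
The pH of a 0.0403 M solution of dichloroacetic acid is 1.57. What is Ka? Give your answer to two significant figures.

Ka = 5.4 × 10^-2

[H+] = 10^(-1.57) = 2.69 × 10^-2 M
At equilibrium [HA] = 0.0403 − 2.69 × 10^-2 = 1.34 × 10^-2 M
Ka = [H+][A-]/[HA] = (2.69 × 10^-2)² / 1.34 × 10^-2 = 5.4 × 10^-2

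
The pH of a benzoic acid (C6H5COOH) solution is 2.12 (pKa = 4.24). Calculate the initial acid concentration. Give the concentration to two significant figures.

C₀ = 1.0 M

[H+] = 10^(-2.12) = 7.59 × 10^-3 M = x
Ka = 10^(−4.24) = 5.75 × 10^-5
Ka = x²/(C₀ − x) ⇒ C₀ = x + x²/Ka
C₀ = 7.59 × 10^-3 + (7.59 × 10^-3)²/(5.75 × 10^-5) = 1.01 M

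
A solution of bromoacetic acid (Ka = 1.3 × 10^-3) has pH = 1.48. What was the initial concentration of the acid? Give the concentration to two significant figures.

[H+] = 10^(-1.48) = 3.31 × 10^-2 M = x
Ka = x²/(C₀ − x) ⇒ C₀ = x + x²/Ka
C₀ = 3.31 × 10^-2 + (3.31 × 10^-2)²/(1.3 × 10^-3) = 8.76 × 10^-1 M

C₀ = 8.8 × 10^-1 M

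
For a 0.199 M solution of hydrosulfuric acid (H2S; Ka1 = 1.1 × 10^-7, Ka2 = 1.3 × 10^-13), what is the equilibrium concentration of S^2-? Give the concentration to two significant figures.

1.3 × 10^-13 M

First ionization gives [H+] ≈ [HS-] = 1.48 × 10^-4 M.
Second step: Ka2 = [H+][S^2-]/[HS-] ≈ [S^2-] (since [H+] ≈ [HS-]).
So [S^2-] ≈ Ka2.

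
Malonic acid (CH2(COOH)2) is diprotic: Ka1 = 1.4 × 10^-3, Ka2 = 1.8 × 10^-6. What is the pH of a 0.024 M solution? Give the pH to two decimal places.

pH = 2.29

Since Ka1 ≫ Ka2, the first ionization dominates [H+].
Ka1 = x²/(0.024 − x) = 1.4 × 10^-3
Solving the quadratic: x = (−Ka1 + √(Ka1² + 4·Ka1·C₀))/2 = 5.14 × 10^-3 M
pH = −log(5.14 × 10^-3) = 2.29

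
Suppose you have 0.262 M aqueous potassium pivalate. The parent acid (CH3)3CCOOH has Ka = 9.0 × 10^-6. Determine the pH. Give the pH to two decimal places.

pH = 9.23

(CH3)3CCOO- is the conjugate base of the weak acid (CH3)3CCOOH.
Kb = Kw/Ka = 1.0×10^-14 / 9.0 × 10^-6 = 1.11 × 10^-9
Kb = [OH-]²/(0.262 − [OH-]) = 1.11 × 10^-9
Neglecting [OH-] in the denominator: [OH-] = √(1.11 × 10^-9 × 0.262) = 1.71 × 10^-5 M
([OH-]/C₀ = 0.0065% < 5%, so the approximation holds.)
pOH = 4.77, so pH = 14.00 − pOH = 9.23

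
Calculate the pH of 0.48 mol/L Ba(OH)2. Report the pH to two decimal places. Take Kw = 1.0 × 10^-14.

Ba(OH)2 is a strong base (each formula unit releases 2 OH-); [OH-] = 0.96 M.
pOH = -log(0.96) = 0.02
pH = 14.00 - 0.02 = 13.98

pH = 13.98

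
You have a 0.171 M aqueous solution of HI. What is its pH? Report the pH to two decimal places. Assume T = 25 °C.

HI is a strong acid and dissociates completely, so [H+] = 0.171 M.
pH = -log(0.171) = 0.77

pH = 0.77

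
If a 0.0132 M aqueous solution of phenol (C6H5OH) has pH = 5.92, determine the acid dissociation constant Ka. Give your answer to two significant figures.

Ka = 1.1 × 10^-10

[H+] = 10^(-5.92) = 1.20 × 10^-6 M
At equilibrium [HA] = 0.0132 − 1.20 × 10^-6 = 1.32 × 10^-2 M
Ka = [H+][A-]/[HA] = (1.20 × 10^-6)² / 1.32 × 10^-2 = 1.1 × 10^-10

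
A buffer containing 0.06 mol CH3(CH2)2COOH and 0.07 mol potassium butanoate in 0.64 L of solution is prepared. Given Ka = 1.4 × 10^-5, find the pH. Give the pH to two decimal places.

pKa = −log(1.4 × 10^-5) = 4.854
pH = pKa + log([A⁻]/[HA]) = 4.854 + log(0.07/0.06)
pH = 4.854 + (+0.067) = 4.92

pH = 4.92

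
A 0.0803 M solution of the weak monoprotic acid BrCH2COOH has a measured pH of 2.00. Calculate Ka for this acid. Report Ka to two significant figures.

Ka = 1.4 × 10^-3

[H+] = 10^(-2.00) = 1.00 × 10^-2 M
At equilibrium [HA] = 0.0803 − 1.00 × 10^-2 = 7.03 × 10^-2 M
Ka = [H+][A-]/[HA] = (1.00 × 10^-2)² / 7.03 × 10^-2 = 1.4 × 10^-3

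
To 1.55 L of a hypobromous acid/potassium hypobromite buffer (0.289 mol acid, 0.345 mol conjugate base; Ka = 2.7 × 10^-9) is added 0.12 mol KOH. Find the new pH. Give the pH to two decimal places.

pH = 9.01

OH- converts HOBr to OBr-: HOBr → 0.169 mol, OBr- → 0.465 mol.
pKa = −log(2.7 × 10^-9) = 8.569
pH = pKa + log([A⁻]/[HA]) = 8.569 + log(0.465/0.169) = 8.569 +0.440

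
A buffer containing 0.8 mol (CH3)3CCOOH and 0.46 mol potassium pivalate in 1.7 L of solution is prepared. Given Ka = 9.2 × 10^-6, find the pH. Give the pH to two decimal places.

pH = 4.80

pKa = −log(9.2 × 10^-6) = 5.036
Using pH = pKa + log([base]/[acid]) with [base]/[acid] = 0.46/0.8:
pH = 5.036 + (-0.240) = 4.80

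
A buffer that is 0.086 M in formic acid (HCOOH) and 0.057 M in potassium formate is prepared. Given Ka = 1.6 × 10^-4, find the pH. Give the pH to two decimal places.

pH = 3.62

pKa = −log(1.6 × 10^-4) = 3.796
Henderson–Hasselbalch: pH = pKa + log([HCOO-]/[HCOOH]) = 3.796 + log(0.057/0.086)
pH = 3.796 + (-0.179) = 3.62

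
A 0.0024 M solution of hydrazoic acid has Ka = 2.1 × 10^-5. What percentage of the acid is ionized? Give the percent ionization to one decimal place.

8.9%

HN3 ⇌ N3- + H+; let x = [H+] at equilibrium.
Solve x² + 2.1e-05x − 5.04e-08 = 0 → x = 2.14 × 10^-4 M
% ionization = x/C₀ × 100% = 2.14 × 10^-4/0.0024 × 100% = 8.9%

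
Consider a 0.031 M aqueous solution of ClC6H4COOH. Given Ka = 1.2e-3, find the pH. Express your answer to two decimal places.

ClC6H4COOH ⇌ ClC6H4COO- + H+
Ka = [H+]²/(0.031 − [H+]) = 1.2 × 10^-3
[H+] is not negligible relative to C₀; solve [H+]² + 0.0012·[H+] − 3.72e-05 = 0.
[H+] = [−0.0012 + √(0.0012² + 0.000149)]/2 = 5.53 × 10^-3 M
pH = −log[H+] = −log(5.53 × 10^-3) = 2.26

pH = 2.26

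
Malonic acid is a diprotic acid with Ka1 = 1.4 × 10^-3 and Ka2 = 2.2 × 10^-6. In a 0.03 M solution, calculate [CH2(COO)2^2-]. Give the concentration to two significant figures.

First ionization gives [H+] ≈ [CH2(COOH)COO-] = 5.82 × 10^-3 M.
Second step: Ka2 = [H+][CH2(COO)2^2-]/[CH2(COOH)COO-] ≈ [CH2(COO)2^2-] (since [H+] ≈ [CH2(COOH)COO-]).
So [CH2(COO)2^2-] ≈ Ka2.

2.2 × 10^-6 M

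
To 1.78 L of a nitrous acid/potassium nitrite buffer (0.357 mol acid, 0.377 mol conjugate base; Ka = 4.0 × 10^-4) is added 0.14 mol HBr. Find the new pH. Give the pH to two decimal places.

Added H+ converts NO2- to HNO2: HNO2 → 0.497 mol, NO2- → 0.237 mol.
pKa = −log(4.0 × 10^-4) = 3.398
pH = pKa + log([A⁻]/[HA]) = 3.398 + log(0.237/0.497) = 3.398 -0.322

pH = 3.08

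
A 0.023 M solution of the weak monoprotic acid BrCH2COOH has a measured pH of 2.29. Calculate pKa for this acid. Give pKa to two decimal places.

pKa = 2.83

[H+] = 10^(-2.29) = 5.13 × 10^-3 M
At equilibrium [HA] = 0.023 − 5.13 × 10^-3 = 1.79 × 10^-2 M
Ka = [H+][A-]/[HA] = (5.13 × 10^-3)² / 1.79 × 10^-2 = 1.47 × 10^-3
pKa = -log(1.47 × 10^-3) = 2.83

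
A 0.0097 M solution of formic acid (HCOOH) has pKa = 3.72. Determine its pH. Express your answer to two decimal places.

HCOOH ⇌ HCOO- + H+
Ka = 10^(−3.72) = 1.91 × 10^-4
From the ICE table, Ka = x²/(0.0097 − x) = 1.91 × 10^-4.
x is not negligible relative to C₀; solve x² + 0.000191·x − 1.85e-06 = 0.
x = [−0.000191 + √(0.000191² + 7.41e-06)]/2 = 1.27 × 10^-3 M
pH = −log(1.27 × 10^-3) = 2.90

pH = 2.90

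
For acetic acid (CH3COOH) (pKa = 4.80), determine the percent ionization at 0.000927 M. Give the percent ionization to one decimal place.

CH3COOH ⇌ CH3COO- + H+; let x = [H+] at equilibrium.
Ka = 10^(−4.80) = 1.58 × 10^-5
Solve x² + 1.58e-05x − 1.46e-08 = 0 → x = 1.13 × 10^-4 M
Fraction ionized = 1.13 × 10^-4 / 0.000927 = 0.1219 → 12.2%

12.2%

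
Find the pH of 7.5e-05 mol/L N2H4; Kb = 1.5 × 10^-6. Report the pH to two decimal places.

pH = 8.99

N2H4 + H2O ⇌ N2H5+ + OH-
From the ICE table, Kb = x²/(7.5e-05 − x) = 1.5 × 10^-6.
The 5% rule fails; solving x² + Kb·x − Kb·C₀ = 0 exactly:
x = [−1.5e-06 + √(1.5e-06² + 4.5e-10)]/2 = 9.88 × 10^-6 M
pOH = −log(9.88 × 10^-6) = 5.01; pH = 14.00 − 5.01 = 8.99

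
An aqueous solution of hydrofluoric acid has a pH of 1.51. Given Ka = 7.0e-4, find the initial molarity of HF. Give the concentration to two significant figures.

[H+] = 10^(-1.51) = 3.09 × 10^-2 M = x
Ka = x²/(C₀ − x) ⇒ C₀ = x + x²/Ka
C₀ = 3.09 × 10^-2 + (3.09 × 10^-2)²/(7.0 × 10^-4) = 1.39 M

C₀ = 1.4 M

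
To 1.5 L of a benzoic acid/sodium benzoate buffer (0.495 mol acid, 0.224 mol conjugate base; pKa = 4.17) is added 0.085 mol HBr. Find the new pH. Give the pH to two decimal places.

Added H+ converts C6H5COO- to C6H5COOH: C6H5COOH → 0.58 mol, C6H5COO- → 0.139 mol.
pH = pKa + log([A⁻]/[HA]) = 4.17 + log(0.139/0.58) = 4.17 -0.620

pH = 3.55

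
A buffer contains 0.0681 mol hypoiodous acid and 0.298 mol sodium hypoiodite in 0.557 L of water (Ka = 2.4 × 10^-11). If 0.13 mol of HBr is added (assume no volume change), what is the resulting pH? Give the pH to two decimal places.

After neutralization: n(HOI) = 0.198 mol, n(OI-) = 0.168 mol.
pKa = −log(2.4 × 10^-11) = 10.620
Henderson–Hasselbalch with mole ratio 0.168/0.198: pH = 10.620 + (-0.071)

pH = 10.55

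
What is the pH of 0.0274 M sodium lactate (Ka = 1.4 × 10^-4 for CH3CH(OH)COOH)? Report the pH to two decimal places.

pH = 8.15

CH3CH(OH)COO- is the conjugate base of the weak acid CH3CH(OH)COOH.
Kb = Kw/Ka = 1.0×10^-14 / 1.4 × 10^-4 = 7.14 × 10^-11
Kb = [OH-]²/(0.0274 − [OH-]) = 7.14 × 10^-11
Neglecting [OH-] in the denominator: [OH-] = √(7.14 × 10^-11 × 0.0274) = 1.40 × 10^-6 M
pOH = −log(1.40 × 10^-6) = 5.85; pH = 14.00 − 5.85 = 8.15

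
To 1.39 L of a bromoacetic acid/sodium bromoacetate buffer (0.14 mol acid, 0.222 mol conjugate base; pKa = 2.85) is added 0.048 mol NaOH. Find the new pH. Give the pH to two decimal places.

pH = 3.32

After neutralization: n(BrCH2COOH) = 0.092 mol, n(BrCH2COO-) = 0.27 mol.
pH = pKa + log(n_BrCH2COO-/n_BrCH2COOH) = 2.85 + log(0.27/0.092) = 2.85 + (+0.468)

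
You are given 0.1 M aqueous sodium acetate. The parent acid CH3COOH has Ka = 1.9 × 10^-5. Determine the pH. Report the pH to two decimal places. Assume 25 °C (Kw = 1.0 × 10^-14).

CH3COO- is the conjugate base of the weak acid CH3COOH.
Kb = Kw/Ka = 1.0×10^-14 / 1.9 × 10^-5 = 5.26 × 10^-10
Kb = [OH-]²/(0.1 − [OH-]) = 5.26 × 10^-10
Neglecting [OH-] in the denominator: [OH-] = √(5.26 × 10^-10 × 0.1) = 7.25 × 10^-6 M
([OH-]/C₀ = 0.0073% < 5%, so the approximation holds.)
pOH = 5.14, so pH = 14.00 − pOH = 8.86

pH = 8.86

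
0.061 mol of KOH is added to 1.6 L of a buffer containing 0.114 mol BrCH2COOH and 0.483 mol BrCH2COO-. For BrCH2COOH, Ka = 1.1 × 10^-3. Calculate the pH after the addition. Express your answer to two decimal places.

After neutralization: n(BrCH2COOH) = 0.053 mol, n(BrCH2COO-) = 0.544 mol.
pKa = −log(1.1 × 10^-3) = 2.959
pH = pKa + log([A⁻]/[HA]) = 2.959 + log(0.544/0.053) = 2.959 +1.011

pH = 3.97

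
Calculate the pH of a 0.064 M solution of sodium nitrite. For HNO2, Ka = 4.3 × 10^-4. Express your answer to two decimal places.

NO2- is the conjugate base of the weak acid HNO2.
Kb = Kw/Ka = 1.0×10^-14 / 4.3 × 10^-4 = 2.33 × 10^-11
Kb = [OH-]²/(0.064 − [OH-]) = 2.33 × 10^-11
Neglecting [OH-] in the denominator: [OH-] = √(2.33 × 10^-11 × 0.064) = 1.22 × 10^-6 M
Check: 0.0019% ionized — well under 5%, approximation valid.
pOH = 5.91, so pH = 14.00 − pOH = 8.09

pH = 8.09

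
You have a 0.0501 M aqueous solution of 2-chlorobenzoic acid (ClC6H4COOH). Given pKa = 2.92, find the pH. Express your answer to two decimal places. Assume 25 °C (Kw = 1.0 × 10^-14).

ClC6H4COOH ⇌ ClC6H4COO- + H+
Ka = 10^(−2.92) = 1.20 × 10^-3
Let x = [H+] at equilibrium. Ka = x²/(0.0501 − x).
The 5% rule fails; solving x² + Ka·x − Ka·C₀ = 0 exactly:
x = (−Ka + √(Ka² + 4·Ka·C₀))/2 = 7.18 × 10^-3 M
pH = −log(7.18 × 10^-3) = 2.14

pH = 2.14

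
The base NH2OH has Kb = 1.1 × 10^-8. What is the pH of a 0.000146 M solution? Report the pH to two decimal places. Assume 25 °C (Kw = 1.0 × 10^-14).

NH2OH + H2O ⇌ NH3OH+ + OH-
Kb = [OH-]²/(0.000146 − [OH-]) = 1.1 × 10^-8
Neglecting [OH-] in the denominator: [OH-] = √(1.1 × 10^-8 × 0.000146) = 1.27 × 10^-6 M
([OH-]/C₀ = 0.87% < 5%, so the approximation holds.)
pOH = −log(1.27 × 10^-6) = 5.90; pH = 14.00 − 5.90 = 8.10

pH = 8.10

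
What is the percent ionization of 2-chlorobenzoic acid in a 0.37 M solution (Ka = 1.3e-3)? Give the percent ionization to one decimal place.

ClC6H4COOH ⇌ ClC6H4COO- + H+; let x = [H+] at equilibrium.
Ka = x²/(C₀ − x); solving the quadratic gives x = 2.13 × 10^-2 M.
Fraction ionized = 2.13 × 10^-2 / 0.37 = 0.0576 → 5.8%

5.8%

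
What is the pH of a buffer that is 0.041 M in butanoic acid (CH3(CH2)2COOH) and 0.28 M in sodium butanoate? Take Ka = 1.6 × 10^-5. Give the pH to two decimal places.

pKa = −log(1.6 × 10^-5) = 4.796
Henderson–Hasselbalch: pH = pKa + log([CH3(CH2)2COO-]/[CH3(CH2)2COOH]) = 4.796 + log(0.28/0.041)
pH = 4.796 + (+0.834) = 5.63

pH = 5.63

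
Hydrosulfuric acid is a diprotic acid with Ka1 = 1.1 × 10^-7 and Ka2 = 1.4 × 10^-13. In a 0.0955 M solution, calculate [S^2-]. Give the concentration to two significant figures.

First ionization gives [H+] ≈ [HS-] = 1.02 × 10^-4 M.
Second step: Ka2 = [H+][S^2-]/[HS-] ≈ [S^2-] (since [H+] ≈ [HS-]).
So [S^2-] ≈ Ka2.

1.4 × 10^-13 M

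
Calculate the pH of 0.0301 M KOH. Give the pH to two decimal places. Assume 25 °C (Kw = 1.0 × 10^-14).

KOH is a strong base; [OH-] = 0.0301 M.
pOH = -log(0.0301) = 1.52
pH = 14.00 - 1.52 = 12.48

pH = 12.48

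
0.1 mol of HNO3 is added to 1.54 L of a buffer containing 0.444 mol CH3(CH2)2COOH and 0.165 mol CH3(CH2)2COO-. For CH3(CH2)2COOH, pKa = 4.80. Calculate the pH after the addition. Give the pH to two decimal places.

pH = 3.88

After neutralization: n(CH3(CH2)2COOH) = 0.544 mol, n(CH3(CH2)2COO-) = 0.065 mol.
Henderson–Hasselbalch with mole ratio 0.065/0.544: pH = 4.80 + (-0.923)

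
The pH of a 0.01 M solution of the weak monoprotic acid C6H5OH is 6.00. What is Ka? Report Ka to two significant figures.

Ka = 1.0 × 10^-10

[H+] = 10^(-6.00) = 1.00 × 10^-6 M
At equilibrium [HA] = 0.01 − 1.00 × 10^-6 = 1.00 × 10^-2 M
Ka = [H+][A-]/[HA] = (1.00 × 10^-6)² / 1.00 × 10^-2 = 1.0 × 10^-10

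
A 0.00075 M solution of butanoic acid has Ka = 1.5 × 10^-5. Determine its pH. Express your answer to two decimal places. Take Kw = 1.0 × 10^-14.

CH3(CH2)2COOH ⇌ CH3(CH2)2COO- + H+
Ka = x²/(0.00075 − x) = 1.5 × 10^-5
The 5% rule fails; solving x² + Ka·x − Ka·C₀ = 0 exactly:
x = (−Ka + √(Ka² + 4·Ka·C₀))/2 = 9.88 × 10^-5 M
pH = −log(9.88 × 10^-5) = 4.01

pH = 4.01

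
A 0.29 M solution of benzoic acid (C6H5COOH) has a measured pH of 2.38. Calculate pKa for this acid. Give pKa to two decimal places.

[H+] = 10^(-2.38) = 4.17 × 10^-3 M
At equilibrium [HA] = 0.29 − 4.17 × 10^-3 = 2.86 × 10^-1 M
Ka = [H+][A-]/[HA] = (4.17 × 10^-3)² / 2.86 × 10^-1 = 6.08 × 10^-5
pKa = -log(6.08 × 10^-5) = 4.22

pKa = 4.22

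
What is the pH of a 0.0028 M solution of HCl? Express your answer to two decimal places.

pH = 2.55

HCl is a strong acid and dissociates completely, so [H+] = 0.0028 M.
pH = -log(0.0028) = 2.55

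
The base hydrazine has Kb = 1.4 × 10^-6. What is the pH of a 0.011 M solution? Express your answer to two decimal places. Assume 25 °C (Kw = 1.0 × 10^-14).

N2H4 + H2O ⇌ N2H5+ + OH-
Kb = [OH-]²/(0.011 − [OH-]) = 1.4 × 10^-6
Neglecting [OH-] in the denominator: [OH-] = √(1.4 × 10^-6 × 0.011) = 1.24 × 10^-4 M
pOH = 3.91, so pH = 14.00 − pOH = 10.09

pH = 10.09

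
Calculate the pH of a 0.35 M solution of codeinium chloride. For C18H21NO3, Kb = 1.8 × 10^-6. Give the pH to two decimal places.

C18H22NO3+ is the conjugate acid of the weak base C18H21NO3.
Ka = Kw/Kb = 1.0×10^-14 / 1.8 × 10^-6 = 5.56 × 10^-9
Ka = [H+]²/(0.35 − [H+]) = 5.56 × 10^-9
Since Ka ≪ C₀, [H+] ≈ √(Ka·C₀) = 4.41 × 10^-5 M.
pH = −log(4.41 × 10^-5) = 4.36

pH = 4.36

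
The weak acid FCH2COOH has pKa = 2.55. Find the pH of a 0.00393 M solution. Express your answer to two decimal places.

FCH2COOH ⇌ FCH2COO- + H+
Ka = 10^(−2.55) = 2.82 × 10^-3
From the ICE table, Ka = [H+]²/(0.00393 − [H+]) = 2.82 × 10^-3.
The 5% rule fails; solving [H+]² + Ka·[H+] − Ka·C₀ = 0 exactly:
[H+] = [−0.00282 + √(0.00282² + 4.43e-05)]/2 = 2.21 × 10^-3 M
pH = −log[H+] = −log(2.21 × 10^-3) = 2.66

pH = 2.66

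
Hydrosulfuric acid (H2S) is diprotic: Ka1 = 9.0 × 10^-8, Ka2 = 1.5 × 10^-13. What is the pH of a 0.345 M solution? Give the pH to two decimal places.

pH = 3.75

Ka1 ≫ Ka2, so treat the first dissociation as the only significant source of H+.
Ka1 = x²/(0.345 − x) = 9.0 × 10^-8
x ≈ √(9.0 × 10^-8 × 0.345) = 1.76 × 10^-4 M
pH = −log(1.76 × 10^-4) = 3.75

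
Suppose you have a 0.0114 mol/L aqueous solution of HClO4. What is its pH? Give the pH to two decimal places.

HClO4 is a strong acid and dissociates completely, so [H+] = 0.0114 M.
pH = -log(0.0114) = 1.94

pH = 1.94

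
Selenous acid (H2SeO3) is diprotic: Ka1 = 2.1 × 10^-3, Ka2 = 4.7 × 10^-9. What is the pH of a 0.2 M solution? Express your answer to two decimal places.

pH = 1.71

Since Ka1 ≫ Ka2, the first ionization dominates [H+].
Ka1 = x²/(0.2 − x) = 2.1 × 10^-3
Solving the quadratic: x = (−Ka1 + √(Ka1² + 4·Ka1·C₀))/2 = 1.95 × 10^-2 M
pH = −log(1.95 × 10^-2) = 1.71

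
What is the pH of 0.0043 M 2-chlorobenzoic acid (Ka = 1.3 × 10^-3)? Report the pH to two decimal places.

ClC6H4COOH ⇌ ClC6H4COO- + H+
From the ICE table, Ka = [H+]²/(0.0043 − [H+]) = 1.3 × 10^-3.
Here C₀/Ka ≈ 3.31, so the small-[H+] approximation fails. Use the quadratic:
[H+] = (−Ka + √(Ka² + 4·Ka·C₀))/2 = 1.80 × 10^-3 M
pH = −log[H+] = −log(1.80 × 10^-3) = 2.74

pH = 2.74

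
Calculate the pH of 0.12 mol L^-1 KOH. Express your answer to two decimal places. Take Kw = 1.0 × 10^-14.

KOH is a strong base; [OH-] = 0.12 M.
pOH = -log(0.12) = 0.92
pH = 14.00 - 0.92 = 13.08

pH = 13.08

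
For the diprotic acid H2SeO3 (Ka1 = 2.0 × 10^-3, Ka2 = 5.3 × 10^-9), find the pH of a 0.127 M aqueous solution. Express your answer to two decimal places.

Ka1 ≫ Ka2, so treat the first dissociation as the only significant source of H+.
Ka1 = x²/(0.127 − x) = 2.0 × 10^-3
Solving the quadratic: x = (−Ka1 + √(Ka1² + 4·Ka1·C₀))/2 = 1.50 × 10^-2 M
pH = −log(1.50 × 10^-2) = 1.82

pH = 1.82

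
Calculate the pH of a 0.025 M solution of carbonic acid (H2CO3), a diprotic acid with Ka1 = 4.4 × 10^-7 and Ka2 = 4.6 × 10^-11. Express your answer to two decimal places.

pH = 3.98

Ka1 ≫ Ka2, so treat the first dissociation as the only significant source of H+.
Ka1 = x²/(0.025 − x) = 4.4 × 10^-7
x ≈ √(4.4 × 10^-7 × 0.025) = 1.05 × 10^-4 M
pH = −log(1.05 × 10^-4) = 3.98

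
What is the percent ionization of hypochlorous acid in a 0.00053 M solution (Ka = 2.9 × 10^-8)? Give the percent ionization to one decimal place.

HOCl ⇌ OCl- + H+; let x = [H+] at equilibrium.
x ≈ √(Ka·C₀) = √(2.9 × 10^-8 × 0.00053) = 3.92 × 10^-6 M
% ionization = x/C₀ × 100% = 3.92 × 10^-6/0.00053 × 100% = 0.7%

0.7%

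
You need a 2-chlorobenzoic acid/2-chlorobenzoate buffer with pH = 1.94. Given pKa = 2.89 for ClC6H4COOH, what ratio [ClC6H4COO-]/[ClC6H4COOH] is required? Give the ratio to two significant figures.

pH = pKa + log(r) ⇒ log(r) = 1.94 − 2.89 = -0.95
r = [ClC6H4COO-]/[ClC6H4COOH] = 10^(-0.95) = 0.112

ratio = 0.11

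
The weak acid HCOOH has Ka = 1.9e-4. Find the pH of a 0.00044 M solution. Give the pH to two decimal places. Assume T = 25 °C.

HCOOH ⇌ HCOO- + H+
Ka = [H+]²/(0.00044 − [H+]) = 1.9 × 10^-4
Here C₀/Ka ≈ 2.32, so the small-[H+] approximation fails. Use the quadratic:
[H+] = [−0.00019 + √(0.00019² + 3.34e-07)]/2 = 2.09 × 10^-4 M
pH = −log[H+] = −log(2.09 × 10^-4) = 3.68

pH = 3.68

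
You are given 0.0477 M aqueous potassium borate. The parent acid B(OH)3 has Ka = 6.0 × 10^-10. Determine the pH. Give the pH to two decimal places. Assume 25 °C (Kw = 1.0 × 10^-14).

pH = 10.95

B(OH)4- is the conjugate base of the weak acid B(OH)3.
Kb = Kw/Ka = 1.0×10^-14 / 6.0 × 10^-10 = 1.67 × 10^-5
Let x = [OH-] at equilibrium. Kb = x²/(0.0477 − x).
Neglecting x in the denominator: x = √(1.67 × 10^-5 × 0.0477) = 8.93 × 10^-4 M
pOH = −log(8.93 × 10^-4) = 3.05; pH = 14.00 − 3.05 = 10.95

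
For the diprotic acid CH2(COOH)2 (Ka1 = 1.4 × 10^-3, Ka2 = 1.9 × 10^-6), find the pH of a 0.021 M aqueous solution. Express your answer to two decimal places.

Ka1 ≫ Ka2, so treat the first dissociation as the only significant source of H+.
Ka1 = x²/(0.021 − x) = 1.4 × 10^-3
Solving the quadratic: x = (−Ka1 + √(Ka1² + 4·Ka1·C₀))/2 = 4.77 × 10^-3 M
pH = −log(4.77 × 10^-3) = 2.32

pH = 2.32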